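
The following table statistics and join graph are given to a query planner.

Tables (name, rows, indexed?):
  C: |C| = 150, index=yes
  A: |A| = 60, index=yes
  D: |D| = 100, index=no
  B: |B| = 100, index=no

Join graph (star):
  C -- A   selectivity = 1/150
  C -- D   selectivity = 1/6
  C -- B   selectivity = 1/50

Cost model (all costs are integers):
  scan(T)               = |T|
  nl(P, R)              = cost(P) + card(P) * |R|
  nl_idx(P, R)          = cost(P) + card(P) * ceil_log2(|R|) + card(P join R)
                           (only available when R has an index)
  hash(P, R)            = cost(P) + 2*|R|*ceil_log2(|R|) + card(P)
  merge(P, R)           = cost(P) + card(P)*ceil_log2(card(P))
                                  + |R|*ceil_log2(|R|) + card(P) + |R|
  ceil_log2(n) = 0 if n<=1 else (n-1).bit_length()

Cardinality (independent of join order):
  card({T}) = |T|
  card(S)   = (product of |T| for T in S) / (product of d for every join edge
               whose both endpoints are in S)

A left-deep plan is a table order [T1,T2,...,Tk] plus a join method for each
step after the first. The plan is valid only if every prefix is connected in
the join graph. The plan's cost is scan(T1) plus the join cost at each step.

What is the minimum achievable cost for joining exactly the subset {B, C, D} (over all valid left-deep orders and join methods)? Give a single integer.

Selinger DP over subsets of {B,C,D}:
  {C}: scan cost=150, card=150
  {D}: scan cost=100, card=100
  {B}: scan cost=100, card=100
  {CD}: card=2500; try (D,hash)→1700, (C,merge)→2250, (D,merge)→2300, (C,hash)→2600, (C,nl_idx)→3400, (C,nl)→15100 …(+1); best=1700 via (D,hash)
  {BC}: card=300; try (C,nl_idx)→1200, (B,hash)→1700, (C,merge)→2250, (B,merge)→2300, (C,hash)→2600, (C,nl)→15100 …(+1); best=1200 via (C,nl_idx)
  {BCD}: card=5000; try (D,hash)→2900, (D,merge)→5000, (B,hash)→5600, (D,nl)→31200, (B,merge)→35000, (B,nl)→251700; best=2900 via (D,hash)

2900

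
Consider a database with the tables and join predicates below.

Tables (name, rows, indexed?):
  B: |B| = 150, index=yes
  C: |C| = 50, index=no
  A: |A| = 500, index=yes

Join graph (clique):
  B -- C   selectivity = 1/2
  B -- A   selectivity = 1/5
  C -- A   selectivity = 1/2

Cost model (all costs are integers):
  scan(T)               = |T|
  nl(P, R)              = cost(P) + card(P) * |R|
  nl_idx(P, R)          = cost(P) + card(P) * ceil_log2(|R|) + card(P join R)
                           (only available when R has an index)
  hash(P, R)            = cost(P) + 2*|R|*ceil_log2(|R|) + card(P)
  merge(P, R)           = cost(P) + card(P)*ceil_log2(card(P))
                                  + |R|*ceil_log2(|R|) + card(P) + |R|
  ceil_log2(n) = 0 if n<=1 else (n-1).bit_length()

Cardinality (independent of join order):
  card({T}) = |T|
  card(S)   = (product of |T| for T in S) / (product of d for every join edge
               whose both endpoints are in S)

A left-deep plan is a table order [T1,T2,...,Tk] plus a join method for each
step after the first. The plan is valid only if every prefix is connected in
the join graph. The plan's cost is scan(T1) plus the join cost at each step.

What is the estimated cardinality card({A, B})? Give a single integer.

15000

Tables in S: A(500), B(150)
Edges inside S: B-A(d=5)
numerator = 500 * 150 = 75000
denominator = 5 = 5
card(S) = 75000 / 5 = 15000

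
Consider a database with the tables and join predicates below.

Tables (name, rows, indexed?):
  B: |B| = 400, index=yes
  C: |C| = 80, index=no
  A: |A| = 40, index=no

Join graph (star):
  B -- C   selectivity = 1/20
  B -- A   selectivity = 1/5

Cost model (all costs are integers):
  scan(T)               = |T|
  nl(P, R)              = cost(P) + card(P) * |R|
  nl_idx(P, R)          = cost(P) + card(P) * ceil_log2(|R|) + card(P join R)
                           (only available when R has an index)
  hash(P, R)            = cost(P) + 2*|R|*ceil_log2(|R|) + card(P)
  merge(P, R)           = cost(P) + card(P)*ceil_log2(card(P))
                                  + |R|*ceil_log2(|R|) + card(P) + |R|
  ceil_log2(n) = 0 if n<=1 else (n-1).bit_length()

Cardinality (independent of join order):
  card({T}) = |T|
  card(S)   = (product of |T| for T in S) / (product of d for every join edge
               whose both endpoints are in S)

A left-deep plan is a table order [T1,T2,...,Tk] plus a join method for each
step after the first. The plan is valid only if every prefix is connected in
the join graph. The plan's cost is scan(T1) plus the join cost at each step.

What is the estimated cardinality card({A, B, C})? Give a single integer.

12800

Tables in S: A(40), B(400), C(80)
Edges inside S: B-C(d=20), B-A(d=5)
numerator = 40 * 400 * 80 = 1280000
denominator = 20 * 5 = 100
card(S) = 1280000 / 100 = 12800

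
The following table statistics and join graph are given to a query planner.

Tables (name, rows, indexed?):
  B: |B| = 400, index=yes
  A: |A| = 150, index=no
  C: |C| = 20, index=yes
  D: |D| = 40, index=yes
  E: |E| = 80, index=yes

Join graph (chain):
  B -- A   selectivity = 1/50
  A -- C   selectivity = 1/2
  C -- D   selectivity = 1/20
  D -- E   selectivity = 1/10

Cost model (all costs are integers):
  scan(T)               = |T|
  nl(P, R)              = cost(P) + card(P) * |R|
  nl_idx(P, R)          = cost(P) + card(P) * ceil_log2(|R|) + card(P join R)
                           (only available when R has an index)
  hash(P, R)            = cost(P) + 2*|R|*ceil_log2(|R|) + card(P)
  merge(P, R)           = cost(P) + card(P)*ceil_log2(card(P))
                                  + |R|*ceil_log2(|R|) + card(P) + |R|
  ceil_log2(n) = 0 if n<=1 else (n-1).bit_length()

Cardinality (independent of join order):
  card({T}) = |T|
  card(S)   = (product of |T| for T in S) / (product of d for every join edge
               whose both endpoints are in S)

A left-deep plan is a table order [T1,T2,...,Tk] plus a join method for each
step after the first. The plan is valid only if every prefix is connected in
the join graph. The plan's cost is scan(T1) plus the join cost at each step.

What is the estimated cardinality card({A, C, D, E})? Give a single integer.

Tables in S: A(150), C(20), D(40), E(80)
Edges inside S: A-C(d=2), C-D(d=20), D-E(d=10)
numerator = 150 * 20 * 40 * 80 = 9600000
denominator = 2 * 20 * 10 = 400
card(S) = 9600000 / 400 = 24000

24000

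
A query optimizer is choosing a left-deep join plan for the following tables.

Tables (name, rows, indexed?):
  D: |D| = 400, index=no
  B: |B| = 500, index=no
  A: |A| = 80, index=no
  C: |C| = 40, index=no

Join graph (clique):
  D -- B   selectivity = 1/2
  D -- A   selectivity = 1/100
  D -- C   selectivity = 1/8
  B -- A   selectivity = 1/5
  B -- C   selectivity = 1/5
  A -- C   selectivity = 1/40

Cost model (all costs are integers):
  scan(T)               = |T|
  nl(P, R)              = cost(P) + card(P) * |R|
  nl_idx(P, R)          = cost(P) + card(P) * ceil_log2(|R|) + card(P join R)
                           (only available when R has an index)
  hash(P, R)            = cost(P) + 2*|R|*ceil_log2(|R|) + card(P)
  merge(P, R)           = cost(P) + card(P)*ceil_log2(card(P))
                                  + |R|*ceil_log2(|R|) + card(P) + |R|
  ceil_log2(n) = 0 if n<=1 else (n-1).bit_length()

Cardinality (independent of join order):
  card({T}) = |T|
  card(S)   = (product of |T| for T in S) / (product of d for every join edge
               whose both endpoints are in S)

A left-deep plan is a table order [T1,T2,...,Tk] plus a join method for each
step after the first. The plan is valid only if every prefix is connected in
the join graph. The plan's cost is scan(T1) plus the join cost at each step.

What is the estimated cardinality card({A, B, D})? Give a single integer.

16000

Tables in S: A(80), B(500), D(400)
Edges inside S: D-B(d=2), D-A(d=100), B-A(d=5)
numerator = 80 * 500 * 400 = 16000000
denominator = 2 * 100 * 5 = 1000
card(S) = 16000000 / 1000 = 16000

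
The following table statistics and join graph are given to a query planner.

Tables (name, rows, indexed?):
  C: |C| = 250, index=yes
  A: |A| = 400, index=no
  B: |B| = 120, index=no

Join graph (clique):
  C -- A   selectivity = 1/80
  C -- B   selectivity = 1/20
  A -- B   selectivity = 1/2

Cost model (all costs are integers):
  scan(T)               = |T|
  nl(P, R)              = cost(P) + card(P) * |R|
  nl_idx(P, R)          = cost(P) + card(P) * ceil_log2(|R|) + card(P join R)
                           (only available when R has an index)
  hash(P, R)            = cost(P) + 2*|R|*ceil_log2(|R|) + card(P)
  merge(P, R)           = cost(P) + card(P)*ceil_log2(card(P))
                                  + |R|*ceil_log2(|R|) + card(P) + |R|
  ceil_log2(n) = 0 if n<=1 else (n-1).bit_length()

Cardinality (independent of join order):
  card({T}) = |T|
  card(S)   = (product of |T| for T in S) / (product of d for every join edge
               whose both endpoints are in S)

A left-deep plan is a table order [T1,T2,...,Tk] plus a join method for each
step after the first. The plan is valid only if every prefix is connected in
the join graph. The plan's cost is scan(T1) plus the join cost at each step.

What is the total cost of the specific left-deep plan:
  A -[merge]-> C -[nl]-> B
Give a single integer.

156650

step 1: scan A: cost=400, card=400
step 2: join C via merge
    card(P join C) = 400*250/(80) = 1250
    cost = 400 + 400*9 + 250*8 + 400 + 250 = 6650
step 3: join B via nl
    card(P join B) = 1250*120/(20*2) = 3750
    cost = 6650 + 1250*120 = 156650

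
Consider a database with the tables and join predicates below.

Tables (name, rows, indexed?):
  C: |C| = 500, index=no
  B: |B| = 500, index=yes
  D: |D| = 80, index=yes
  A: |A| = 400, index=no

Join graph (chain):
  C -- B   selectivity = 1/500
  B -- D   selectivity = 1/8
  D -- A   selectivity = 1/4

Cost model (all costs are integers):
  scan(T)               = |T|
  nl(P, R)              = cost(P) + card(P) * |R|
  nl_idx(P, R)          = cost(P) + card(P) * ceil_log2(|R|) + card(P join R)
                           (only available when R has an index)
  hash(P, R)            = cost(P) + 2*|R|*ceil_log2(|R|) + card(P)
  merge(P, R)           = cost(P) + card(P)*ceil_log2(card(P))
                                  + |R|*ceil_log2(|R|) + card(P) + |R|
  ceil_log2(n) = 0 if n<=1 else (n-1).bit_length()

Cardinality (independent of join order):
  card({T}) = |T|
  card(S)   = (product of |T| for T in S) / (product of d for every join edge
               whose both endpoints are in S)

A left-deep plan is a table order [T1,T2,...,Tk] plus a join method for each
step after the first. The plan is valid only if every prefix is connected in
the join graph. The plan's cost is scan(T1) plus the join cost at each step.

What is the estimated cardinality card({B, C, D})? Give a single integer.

5000

Tables in S: B(500), C(500), D(80)
Edges inside S: C-B(d=500), B-D(d=8)
numerator = 500 * 500 * 80 = 20000000
denominator = 500 * 8 = 4000
card(S) = 20000000 / 4000 = 5000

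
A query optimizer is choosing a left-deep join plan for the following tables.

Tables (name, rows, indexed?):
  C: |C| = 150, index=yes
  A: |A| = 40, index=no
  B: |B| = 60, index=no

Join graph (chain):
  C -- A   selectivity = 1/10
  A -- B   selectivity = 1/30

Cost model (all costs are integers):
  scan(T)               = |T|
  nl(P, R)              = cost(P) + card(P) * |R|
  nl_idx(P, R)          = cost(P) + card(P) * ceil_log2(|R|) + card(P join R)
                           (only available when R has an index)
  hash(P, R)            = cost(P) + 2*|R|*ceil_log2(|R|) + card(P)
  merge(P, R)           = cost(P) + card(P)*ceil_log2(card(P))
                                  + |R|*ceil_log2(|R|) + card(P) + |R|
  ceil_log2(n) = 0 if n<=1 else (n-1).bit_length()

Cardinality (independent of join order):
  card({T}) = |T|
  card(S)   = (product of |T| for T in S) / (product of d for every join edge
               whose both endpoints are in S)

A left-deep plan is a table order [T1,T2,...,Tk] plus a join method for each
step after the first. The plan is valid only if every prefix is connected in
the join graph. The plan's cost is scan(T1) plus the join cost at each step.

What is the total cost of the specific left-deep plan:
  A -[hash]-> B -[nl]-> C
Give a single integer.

12800

step 1: scan A: cost=40, card=40
step 2: join B via hash
    card(P join B) = 40*60/(30) = 80
    cost = 40 + 2*60*6 + 40 = 800
step 3: join C via nl
    card(P join C) = 80*150/(10) = 1200
    cost = 800 + 80*150 = 12800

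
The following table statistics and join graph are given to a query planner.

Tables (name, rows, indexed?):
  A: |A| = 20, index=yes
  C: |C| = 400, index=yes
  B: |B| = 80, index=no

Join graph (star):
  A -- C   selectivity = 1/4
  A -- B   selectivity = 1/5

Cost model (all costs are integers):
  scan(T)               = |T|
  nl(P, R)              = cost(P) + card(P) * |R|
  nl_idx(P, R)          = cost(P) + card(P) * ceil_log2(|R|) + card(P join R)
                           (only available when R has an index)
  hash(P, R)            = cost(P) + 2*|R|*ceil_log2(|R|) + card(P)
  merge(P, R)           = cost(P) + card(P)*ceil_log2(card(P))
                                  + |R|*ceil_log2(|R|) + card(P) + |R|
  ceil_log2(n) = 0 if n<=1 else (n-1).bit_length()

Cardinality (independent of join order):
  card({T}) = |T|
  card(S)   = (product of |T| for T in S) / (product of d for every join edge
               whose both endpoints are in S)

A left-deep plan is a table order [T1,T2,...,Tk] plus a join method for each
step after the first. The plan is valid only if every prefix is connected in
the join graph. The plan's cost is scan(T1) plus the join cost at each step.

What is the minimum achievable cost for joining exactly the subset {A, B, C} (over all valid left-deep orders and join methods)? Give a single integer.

Selinger DP over subsets of {A,B,C}:
  {A}: scan cost=20, card=20
  {C}: scan cost=400, card=400
  {B}: scan cost=80, card=80
  {AC}: card=2000; try (A,hash)→1000, (C,nl_idx)→2200, (C,merge)→4140, (A,nl_idx)→4400, (A,merge)→4520, (C,hash)→7240 …(+2); best=1000 via (A,hash)
  {AB}: card=320; try (A,hash)→360, (B,merge)→780, (A,nl_idx)→800, (A,merge)→840, (B,hash)→1160, (B,nl)→1620 …(+1); best=360 via (A,hash)
  {ABC}: card=32000; try (B,hash)→4120, (C,merge)→7560, (C,hash)→7880, (B,merge)→25640, (C,nl_idx)→35240, (C,nl)→128360 …(+1); best=4120 via (B,hash)

4120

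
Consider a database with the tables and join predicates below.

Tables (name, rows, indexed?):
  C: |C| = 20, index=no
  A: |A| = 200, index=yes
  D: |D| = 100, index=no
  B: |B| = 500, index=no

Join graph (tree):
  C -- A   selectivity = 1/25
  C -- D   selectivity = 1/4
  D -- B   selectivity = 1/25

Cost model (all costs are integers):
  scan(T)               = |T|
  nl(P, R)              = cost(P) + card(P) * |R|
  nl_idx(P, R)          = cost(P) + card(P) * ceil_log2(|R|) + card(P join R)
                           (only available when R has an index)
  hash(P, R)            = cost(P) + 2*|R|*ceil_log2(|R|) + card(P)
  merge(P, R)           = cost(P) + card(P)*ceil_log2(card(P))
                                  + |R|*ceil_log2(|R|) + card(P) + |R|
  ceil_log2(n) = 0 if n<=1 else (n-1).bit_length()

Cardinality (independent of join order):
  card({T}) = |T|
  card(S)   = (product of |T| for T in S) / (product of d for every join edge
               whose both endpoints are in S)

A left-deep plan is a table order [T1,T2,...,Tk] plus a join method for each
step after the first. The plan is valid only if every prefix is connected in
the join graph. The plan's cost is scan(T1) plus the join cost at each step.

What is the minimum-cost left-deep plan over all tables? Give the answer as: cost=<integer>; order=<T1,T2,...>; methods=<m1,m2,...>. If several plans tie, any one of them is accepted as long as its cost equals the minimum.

cost=14900; order=C,A,D,B; methods=nl_idx,hash,hash

Selinger DP (subsets sized 1..n):
  {C}: scan cost=20, card=20
  {A}: scan cost=200, card=200
  {D}: scan cost=100, card=100
  {B}: scan cost=500, card=500
  {AC}: card=160; try (A,nl_idx)→340, (C,hash)→600, (A,merge)→1940, (C,merge)→2120, (A,hash)→3240, (A,nl)→4020 …(+1); best=340 via (A,nl_idx)
  {CD}: card=500; try (C,hash)→400, (D,merge)→940, (C,merge)→1020, (D,hash)→1440, (D,nl)→2020, (C,nl)→2100; best=400 via (C,hash)
  {BD}: card=2000; try (D,hash)→2400, (B,merge)→5900, (D,merge)→6300, (B,hash)→9200, (B,nl)→50100, (D,nl)→50500; best=2400 via (D,hash)
  {ACD}: card=4000; try (D,hash)→1900, (D,merge)→2580, (A,hash)→4100, (A,merge)→7200, (A,nl_idx)→8400, (D,nl)→16340 …(+1); best=1900 via (D,hash)
  {BCD}: card=10000; try (C,hash)→4600, (B,hash)→9900, (B,merge)→10400, (C,merge)→26520, (C,nl)→42400, (B,nl)→250400; best=4600 via (C,hash)
  {ABCD}: card=80000; try (B,hash)→14900, (A,hash)→17800, (B,merge)→58900, (A,merge)→156400, (A,nl_idx)→164600, (B,nl)→2001900 …(+1); best=14900 via (B,hash)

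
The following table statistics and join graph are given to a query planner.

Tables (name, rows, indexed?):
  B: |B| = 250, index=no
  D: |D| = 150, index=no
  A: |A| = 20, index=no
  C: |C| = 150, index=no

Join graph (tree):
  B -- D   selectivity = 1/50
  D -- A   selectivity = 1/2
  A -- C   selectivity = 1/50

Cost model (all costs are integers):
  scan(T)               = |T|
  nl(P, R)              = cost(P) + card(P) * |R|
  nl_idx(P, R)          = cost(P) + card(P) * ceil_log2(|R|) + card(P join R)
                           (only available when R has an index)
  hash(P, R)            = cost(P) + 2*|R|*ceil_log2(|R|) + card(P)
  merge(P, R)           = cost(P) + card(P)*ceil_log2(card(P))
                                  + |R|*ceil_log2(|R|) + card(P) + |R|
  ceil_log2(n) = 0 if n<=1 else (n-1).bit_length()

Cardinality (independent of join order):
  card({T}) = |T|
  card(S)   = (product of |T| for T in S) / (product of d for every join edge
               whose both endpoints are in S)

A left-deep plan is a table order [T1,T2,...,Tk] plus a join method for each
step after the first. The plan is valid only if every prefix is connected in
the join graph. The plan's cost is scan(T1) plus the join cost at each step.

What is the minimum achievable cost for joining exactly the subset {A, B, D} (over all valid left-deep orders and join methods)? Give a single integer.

Selinger DP over subsets of {A,B,D}:
  {B}: scan cost=250, card=250
  {D}: scan cost=150, card=150
  {A}: scan cost=20, card=20
  {BD}: card=750; try (D,hash)→2900, (B,merge)→3750, (D,merge)→3850, (B,hash)→4300, (B,nl)→37650, (D,nl)→37750; best=2900 via (D,hash)
  {AD}: card=1500; try (A,hash)→500, (D,merge)→1490, (A,merge)→1620, (D,hash)→2440, (D,nl)→3020, (A,nl)→3150; best=500 via (A,hash)
  {ABD}: card=7500; try (A,hash)→3850, (B,hash)→6000, (A,merge)→11270, (A,nl)→17900, (B,merge)→20750, (B,nl)→375500; best=3850 via (A,hash)

3850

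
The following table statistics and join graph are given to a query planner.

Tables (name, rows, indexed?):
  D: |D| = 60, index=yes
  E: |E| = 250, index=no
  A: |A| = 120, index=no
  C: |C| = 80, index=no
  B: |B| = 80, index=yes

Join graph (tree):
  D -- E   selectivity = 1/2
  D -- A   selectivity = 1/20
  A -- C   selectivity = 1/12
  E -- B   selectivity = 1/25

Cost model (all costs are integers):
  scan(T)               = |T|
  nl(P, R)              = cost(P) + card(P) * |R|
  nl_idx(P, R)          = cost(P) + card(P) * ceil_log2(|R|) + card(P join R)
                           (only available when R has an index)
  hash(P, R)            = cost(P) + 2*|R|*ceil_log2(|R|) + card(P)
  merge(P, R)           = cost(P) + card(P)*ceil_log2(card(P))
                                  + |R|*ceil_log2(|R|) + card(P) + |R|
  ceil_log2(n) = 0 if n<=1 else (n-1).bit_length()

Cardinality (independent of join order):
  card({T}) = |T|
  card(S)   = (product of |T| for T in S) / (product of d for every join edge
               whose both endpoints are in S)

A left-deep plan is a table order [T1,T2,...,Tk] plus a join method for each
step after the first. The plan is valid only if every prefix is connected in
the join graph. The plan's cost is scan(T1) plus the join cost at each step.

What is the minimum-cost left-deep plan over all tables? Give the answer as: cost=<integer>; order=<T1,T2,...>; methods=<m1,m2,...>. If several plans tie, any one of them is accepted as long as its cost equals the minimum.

cost=173940; order=E,B,D,A,C; methods=hash,hash,hash,hash

Selinger DP (subsets sized 1..n):
  {D}: scan cost=60, card=60
  {E}: scan cost=250, card=250
  {A}: scan cost=120, card=120
  {C}: scan cost=80, card=80
  {B}: scan cost=80, card=80
  {DE}: card=7500; try (D,hash)→1220, (E,merge)→2730, (D,merge)→2920, (E,hash)→4120, (D,nl_idx)→9250, (E,nl)→15060 …(+1); best=1220 via (D,hash)
  {AD}: card=360; try (D,hash)→960, (D,nl_idx)→1200, (A,merge)→1440, (D,merge)→1500, (A,hash)→1800, (A,nl)→7260 …(+1); best=960 via (D,hash)
  {BE}: card=800; try (B,hash)→1620, (B,nl_idx)→2800, (E,merge)→2970, (B,merge)→3140, (E,hash)→4160, (E,nl)→20080 …(+1); best=1620 via (B,hash)
  {AC}: card=800; try (C,hash)→1360, (A,merge)→1680, (C,merge)→1720, (A,hash)→1840, (A,nl)→9680, (C,nl)→9720; best=1360 via (C,hash)
  {ADE}: card=45000; try (E,hash)→5320, (E,merge)→6810, (A,hash)→10400, (E,nl)→90960, (A,merge)→107180, (A,nl)→901220; best=5320 via (E,hash)
  {BDE}: card=24000; try (D,hash)→3140, (B,hash)→9840, (D,merge)→10840, (D,nl_idx)→30420, (D,nl)→49620, (B,nl_idx)→77720 …(+2); best=3140 via (D,hash)
  {ACD}: card=2400; try (C,hash)→2440, (D,hash)→2880, (C,merge)→5200, (D,nl_idx)→8560, (D,merge)→10580, (C,nl)→29760 …(+1); best=2440 via (C,hash)
  {ACDE}: card=300000; try (E,hash)→8840, (E,merge)→35890, (C,hash)→51440, (E,nl)→602440, (C,merge)→770960, (C,nl)→3605320; best=8840 via (E,hash)
  {ABDE}: card=144000; try (A,hash)→28820, (B,hash)→51440, (A,merge)→388100, (B,nl_idx)→464320, (B,merge)→770960, (A,nl)→2883140 …(+1); best=28820 via (A,hash)
  {ABCDE}: card=960000; try (C,hash)→173940, (B,hash)→309960, (C,merge)→2765460, (B,nl_idx)→3068840, (B,merge)→6009480, (C,nl)→11548820 …(+1); best=173940 via (C,hash)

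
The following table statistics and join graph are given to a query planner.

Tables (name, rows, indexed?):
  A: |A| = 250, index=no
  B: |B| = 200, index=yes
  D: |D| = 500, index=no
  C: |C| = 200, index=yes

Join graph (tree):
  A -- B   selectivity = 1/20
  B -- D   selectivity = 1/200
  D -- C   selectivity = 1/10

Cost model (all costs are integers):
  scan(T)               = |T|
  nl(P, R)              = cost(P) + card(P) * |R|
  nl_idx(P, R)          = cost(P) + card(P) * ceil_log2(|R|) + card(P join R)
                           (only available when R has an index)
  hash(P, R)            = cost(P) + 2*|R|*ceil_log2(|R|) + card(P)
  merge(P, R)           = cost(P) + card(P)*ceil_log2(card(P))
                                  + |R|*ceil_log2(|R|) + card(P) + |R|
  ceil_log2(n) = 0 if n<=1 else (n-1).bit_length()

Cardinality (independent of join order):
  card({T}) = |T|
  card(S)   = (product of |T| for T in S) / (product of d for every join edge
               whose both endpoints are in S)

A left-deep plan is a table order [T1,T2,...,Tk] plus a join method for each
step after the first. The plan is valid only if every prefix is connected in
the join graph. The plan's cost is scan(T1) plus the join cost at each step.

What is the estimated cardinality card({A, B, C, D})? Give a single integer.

125000

Tables in S: A(250), B(200), C(200), D(500)
Edges inside S: A-B(d=20), B-D(d=200), D-C(d=10)
numerator = 250 * 200 * 200 * 500 = 5000000000
denominator = 20 * 200 * 10 = 40000
card(S) = 5000000000 / 40000 = 125000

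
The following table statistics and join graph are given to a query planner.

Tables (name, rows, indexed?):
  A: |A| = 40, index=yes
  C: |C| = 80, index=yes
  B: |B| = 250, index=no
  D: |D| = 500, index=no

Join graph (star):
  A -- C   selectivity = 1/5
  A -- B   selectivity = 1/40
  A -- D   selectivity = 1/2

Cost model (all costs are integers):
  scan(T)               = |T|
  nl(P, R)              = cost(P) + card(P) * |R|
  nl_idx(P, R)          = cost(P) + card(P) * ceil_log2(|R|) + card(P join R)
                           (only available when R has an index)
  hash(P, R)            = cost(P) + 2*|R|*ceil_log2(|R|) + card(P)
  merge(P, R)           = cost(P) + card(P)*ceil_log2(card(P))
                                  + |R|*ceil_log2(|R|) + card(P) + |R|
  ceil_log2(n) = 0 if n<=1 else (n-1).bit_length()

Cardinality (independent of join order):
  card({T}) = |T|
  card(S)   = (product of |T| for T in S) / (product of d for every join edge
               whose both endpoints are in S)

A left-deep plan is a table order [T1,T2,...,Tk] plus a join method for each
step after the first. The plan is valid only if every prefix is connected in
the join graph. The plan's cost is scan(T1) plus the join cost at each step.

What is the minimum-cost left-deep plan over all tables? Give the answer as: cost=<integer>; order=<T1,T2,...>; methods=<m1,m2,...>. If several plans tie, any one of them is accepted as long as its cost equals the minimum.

cost=15350; order=B,A,C,D; methods=hash,hash,hash

Selinger DP (subsets sized 1..n):
  {A}: scan cost=40, card=40
  {C}: scan cost=80, card=80
  {B}: scan cost=250, card=250
  {D}: scan cost=500, card=500
  {AC}: card=640; try (A,hash)→640, (C,merge)→960, (C,nl_idx)→960, (A,merge)→1000, (C,hash)→1200, (A,nl_idx)→1200 …(+2); best=640 via (A,hash)
  {AB}: card=250; try (A,hash)→980, (A,nl_idx)→2000, (B,merge)→2570, (A,merge)→2780, (B,hash)→4080, (B,nl)→10040 …(+1); best=980 via (A,hash)
  {AD}: card=10000; try (A,hash)→1480, (D,merge)→5320, (A,merge)→5780, (D,hash)→9080, (A,nl_idx)→13500, (D,nl)→20040 …(+1); best=1480 via (A,hash)
  {ABC}: card=4000; try (C,hash)→2350, (C,merge)→3870, (B,hash)→5280, (C,nl_idx)→6730, (B,merge)→9930, (C,nl)→20980 …(+1); best=2350 via (C,hash)
  {ACD}: card=160000; try (D,hash)→10280, (C,hash)→12600, (D,merge)→12680, (C,merge)→152120, (C,nl_idx)→231480, (D,nl)→320640 …(+1); best=10280 via (D,hash)
  {ABD}: card=62500; try (D,merge)→8230, (D,hash)→10230, (B,hash)→15480, (D,nl)→125980, (B,merge)→153730, (B,nl)→2501480; best=8230 via (D,merge)
  {ABCD}: card=1000000; try (D,hash)→15350, (D,merge)→59350, (C,hash)→71850, (B,hash)→174280, (C,merge)→1071370, (C,nl_idx)→1445730 …(+4); best=15350 via (D,hash)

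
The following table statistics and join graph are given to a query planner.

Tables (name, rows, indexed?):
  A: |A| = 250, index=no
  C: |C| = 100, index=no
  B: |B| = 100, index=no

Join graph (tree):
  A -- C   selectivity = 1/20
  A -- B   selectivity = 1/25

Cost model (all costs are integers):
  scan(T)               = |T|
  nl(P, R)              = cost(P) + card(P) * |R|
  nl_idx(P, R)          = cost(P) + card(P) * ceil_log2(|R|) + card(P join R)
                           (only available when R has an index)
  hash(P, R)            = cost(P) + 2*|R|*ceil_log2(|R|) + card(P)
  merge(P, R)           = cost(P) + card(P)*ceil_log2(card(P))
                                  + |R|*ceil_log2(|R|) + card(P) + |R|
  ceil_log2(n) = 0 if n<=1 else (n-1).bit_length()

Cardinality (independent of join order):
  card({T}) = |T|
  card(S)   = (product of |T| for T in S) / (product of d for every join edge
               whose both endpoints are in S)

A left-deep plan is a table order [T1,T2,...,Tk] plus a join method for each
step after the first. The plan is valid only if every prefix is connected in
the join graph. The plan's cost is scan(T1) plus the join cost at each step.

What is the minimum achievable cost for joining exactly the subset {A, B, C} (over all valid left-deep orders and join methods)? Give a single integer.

Selinger DP over subsets of {A,B,C}:
  {A}: scan cost=250, card=250
  {C}: scan cost=100, card=100
  {B}: scan cost=100, card=100
  {AC}: card=1250; try (C,hash)→1900, (A,merge)→3150, (C,merge)→3300, (A,hash)→4200, (A,nl)→25100, (C,nl)→25250; best=1900 via (C,hash)
  {AB}: card=1000; try (B,hash)→1900, (A,merge)→3150, (B,merge)→3300, (A,hash)→4200, (A,nl)→25100, (B,nl)→25250; best=1900 via (B,hash)
  {ABC}: card=5000; try (C,hash)→4300, (B,hash)→4550, (C,merge)→13700, (B,merge)→17700, (C,nl)→101900, (B,nl)→126900; best=4300 via (C,hash)

4300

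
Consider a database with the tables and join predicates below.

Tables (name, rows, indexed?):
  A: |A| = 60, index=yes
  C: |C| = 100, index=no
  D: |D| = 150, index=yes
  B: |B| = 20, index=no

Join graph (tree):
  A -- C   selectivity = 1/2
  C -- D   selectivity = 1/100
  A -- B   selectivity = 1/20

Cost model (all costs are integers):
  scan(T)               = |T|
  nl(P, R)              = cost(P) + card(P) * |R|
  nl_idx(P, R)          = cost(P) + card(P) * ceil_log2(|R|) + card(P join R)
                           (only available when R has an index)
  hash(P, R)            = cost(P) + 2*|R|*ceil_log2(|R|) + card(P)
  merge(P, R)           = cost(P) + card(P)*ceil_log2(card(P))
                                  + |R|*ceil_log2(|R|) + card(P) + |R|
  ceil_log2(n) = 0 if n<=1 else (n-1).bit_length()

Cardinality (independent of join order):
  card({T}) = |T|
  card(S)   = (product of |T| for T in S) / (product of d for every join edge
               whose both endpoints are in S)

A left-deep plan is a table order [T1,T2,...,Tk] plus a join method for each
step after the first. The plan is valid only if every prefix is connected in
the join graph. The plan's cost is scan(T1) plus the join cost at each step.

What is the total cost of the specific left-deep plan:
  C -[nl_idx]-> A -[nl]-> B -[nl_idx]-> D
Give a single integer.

92200

step 1: scan C: cost=100, card=100
step 2: join A via nl_idx
    card(P join A) = 100*60/(2) = 3000
    cost = 100 + 100*6 + 3000 = 3700
step 3: join B via nl
    card(P join B) = 3000*20/(20) = 3000
    cost = 3700 + 3000*20 = 63700
step 4: join D via nl_idx
    card(P join D) = 3000*150/(100) = 4500
    cost = 63700 + 3000*8 + 4500 = 92200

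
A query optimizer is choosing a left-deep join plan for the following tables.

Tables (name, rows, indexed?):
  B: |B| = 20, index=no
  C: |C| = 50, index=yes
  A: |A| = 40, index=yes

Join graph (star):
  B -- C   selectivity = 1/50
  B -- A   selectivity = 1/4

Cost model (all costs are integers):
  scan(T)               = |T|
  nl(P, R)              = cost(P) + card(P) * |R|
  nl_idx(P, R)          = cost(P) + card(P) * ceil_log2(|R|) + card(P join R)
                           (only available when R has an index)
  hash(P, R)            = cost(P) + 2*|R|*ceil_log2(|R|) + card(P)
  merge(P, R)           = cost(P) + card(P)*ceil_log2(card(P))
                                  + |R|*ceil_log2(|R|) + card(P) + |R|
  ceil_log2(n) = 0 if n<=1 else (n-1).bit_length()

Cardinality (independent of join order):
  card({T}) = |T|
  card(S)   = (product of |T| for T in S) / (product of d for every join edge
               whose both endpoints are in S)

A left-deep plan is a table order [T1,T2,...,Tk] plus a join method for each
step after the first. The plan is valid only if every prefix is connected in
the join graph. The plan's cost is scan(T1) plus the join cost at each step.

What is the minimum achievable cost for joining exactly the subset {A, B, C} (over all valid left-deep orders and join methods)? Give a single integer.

Selinger DP over subsets of {A,B,C}:
  {B}: scan cost=20, card=20
  {C}: scan cost=50, card=50
  {A}: scan cost=40, card=40
  {BC}: card=20; try (C,nl_idx)→160, (B,hash)→300, (C,merge)→490, (B,merge)→520, (C,hash)→640, (C,nl)→1020 …(+1); best=160 via (C,nl_idx)
  {AB}: card=200; try (B,hash)→280, (A,nl_idx)→340, (A,merge)→420, (B,merge)→440, (A,hash)→520, (A,nl)→820 …(+1); best=280 via (B,hash)
  {ABC}: card=200; try (A,nl_idx)→480, (A,merge)→560, (A,hash)→660, (A,nl)→960, (C,hash)→1080, (C,nl_idx)→1680 …(+2); best=480 via (A,nl_idx)

480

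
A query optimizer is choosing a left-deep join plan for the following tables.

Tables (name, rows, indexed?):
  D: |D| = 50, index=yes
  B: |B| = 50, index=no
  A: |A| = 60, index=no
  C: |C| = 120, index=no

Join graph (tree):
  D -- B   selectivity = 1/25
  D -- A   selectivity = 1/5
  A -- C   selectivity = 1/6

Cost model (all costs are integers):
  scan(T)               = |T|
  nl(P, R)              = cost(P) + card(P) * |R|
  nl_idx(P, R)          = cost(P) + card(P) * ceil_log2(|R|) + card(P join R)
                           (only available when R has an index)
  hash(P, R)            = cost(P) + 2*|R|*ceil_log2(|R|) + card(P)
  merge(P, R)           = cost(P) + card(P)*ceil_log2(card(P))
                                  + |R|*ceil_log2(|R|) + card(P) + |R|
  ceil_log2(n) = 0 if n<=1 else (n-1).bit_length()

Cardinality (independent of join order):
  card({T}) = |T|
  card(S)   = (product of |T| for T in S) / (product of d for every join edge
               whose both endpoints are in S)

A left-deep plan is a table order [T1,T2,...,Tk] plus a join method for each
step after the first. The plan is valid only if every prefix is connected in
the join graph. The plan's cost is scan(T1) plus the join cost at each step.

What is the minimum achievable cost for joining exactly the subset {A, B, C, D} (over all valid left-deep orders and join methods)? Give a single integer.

Selinger DP over subsets of {A,B,C,D}:
  {D}: scan cost=50, card=50
  {B}: scan cost=50, card=50
  {A}: scan cost=60, card=60
  {C}: scan cost=120, card=120
  {BD}: card=100; try (D,nl_idx)→450, (D,hash)→700, (B,hash)→700, (D,merge)→750, (B,merge)→750, (D,nl)→2550 …(+1); best=450 via (D,nl_idx)
  {AD}: card=600; try (D,hash)→720, (A,hash)→820, (A,merge)→820, (D,merge)→830, (D,nl_idx)→1020, (A,nl)→3050 …(+1); best=720 via (D,hash)
  {AC}: card=1200; try (A,hash)→960, (C,merge)→1440, (A,merge)→1500, (C,hash)→1800, (C,nl)→7260, (A,nl)→7320; best=960 via (A,hash)
  {ABD}: card=1200; try (A,hash)→1270, (A,merge)→1670, (B,hash)→1920, (A,nl)→6450, (B,merge)→7670, (B,nl)→30720; best=1270 via (A,hash)
  {ACD}: card=12000; try (D,hash)→2760, (C,hash)→3000, (C,merge)→8280, (D,merge)→15710, (D,nl_idx)→20160, (D,nl)→60960 …(+1); best=2760 via (D,hash)
  {ABCD}: card=24000; try (C,hash)→4150, (B,hash)→15360, (C,merge)→16630, (C,nl)→145270, (B,merge)→183110, (B,nl)→602760; best=4150 via (C,hash)

4150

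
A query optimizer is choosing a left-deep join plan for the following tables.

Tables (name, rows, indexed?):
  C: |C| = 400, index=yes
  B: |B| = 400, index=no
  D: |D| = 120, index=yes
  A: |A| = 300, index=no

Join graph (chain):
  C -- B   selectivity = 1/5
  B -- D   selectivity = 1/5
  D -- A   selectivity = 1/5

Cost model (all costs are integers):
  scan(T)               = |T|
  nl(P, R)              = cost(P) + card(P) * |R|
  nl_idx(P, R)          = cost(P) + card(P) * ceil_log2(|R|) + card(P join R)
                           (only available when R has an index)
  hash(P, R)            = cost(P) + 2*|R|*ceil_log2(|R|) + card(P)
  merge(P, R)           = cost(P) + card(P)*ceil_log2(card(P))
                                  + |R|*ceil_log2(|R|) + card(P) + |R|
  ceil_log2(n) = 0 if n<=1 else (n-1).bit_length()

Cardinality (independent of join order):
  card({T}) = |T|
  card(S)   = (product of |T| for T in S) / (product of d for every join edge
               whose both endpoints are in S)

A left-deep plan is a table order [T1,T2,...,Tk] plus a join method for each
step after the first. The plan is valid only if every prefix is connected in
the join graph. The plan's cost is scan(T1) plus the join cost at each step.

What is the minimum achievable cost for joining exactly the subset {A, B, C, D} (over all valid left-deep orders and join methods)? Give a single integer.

599880

Selinger DP over subsets of {A,B,C,D}:
  {C}: scan cost=400, card=400
  {B}: scan cost=400, card=400
  {D}: scan cost=120, card=120
  {A}: scan cost=300, card=300
  {BC}: card=32000; try (C,hash)→8000, (B,hash)→8000, (C,merge)→8400, (B,merge)→8400, (C,nl_idx)→36000, (C,nl)→160400 …(+1); best=8000 via (C,hash)
  {BD}: card=9600; try (D,hash)→2480, (B,merge)→5080, (D,merge)→5360, (B,hash)→7440, (D,nl_idx)→12800, (B,nl)→48120 …(+1); best=2480 via (D,hash)
  {AD}: card=7200; try (D,hash)→2280, (A,merge)→4080, (D,merge)→4260, (A,hash)→5640, (D,nl_idx)→9600, (A,nl)→36120 …(+1); best=2280 via (D,hash)
  {BCD}: card=768000; try (C,hash)→19280, (D,hash)→41680, (C,merge)→150480, (D,merge)→520960, (C,nl_idx)→856880, (D,nl_idx)→1000000 …(+2); best=19280 via (C,hash)
  {ABD}: card=576000; try (B,hash)→16680, (A,hash)→17480, (B,merge)→107080, (A,merge)→149480, (B,nl)→2882280, (A,nl)→2882480; best=16680 via (B,hash)
  {ABCD}: card=46080000; try (C,hash)→599880, (A,hash)→792680, (C,merge)→12116680, (A,merge)→16150280, (C,nl_idx)→51280680, (C,nl)→230416680 …(+1); best=599880 via (C,hash)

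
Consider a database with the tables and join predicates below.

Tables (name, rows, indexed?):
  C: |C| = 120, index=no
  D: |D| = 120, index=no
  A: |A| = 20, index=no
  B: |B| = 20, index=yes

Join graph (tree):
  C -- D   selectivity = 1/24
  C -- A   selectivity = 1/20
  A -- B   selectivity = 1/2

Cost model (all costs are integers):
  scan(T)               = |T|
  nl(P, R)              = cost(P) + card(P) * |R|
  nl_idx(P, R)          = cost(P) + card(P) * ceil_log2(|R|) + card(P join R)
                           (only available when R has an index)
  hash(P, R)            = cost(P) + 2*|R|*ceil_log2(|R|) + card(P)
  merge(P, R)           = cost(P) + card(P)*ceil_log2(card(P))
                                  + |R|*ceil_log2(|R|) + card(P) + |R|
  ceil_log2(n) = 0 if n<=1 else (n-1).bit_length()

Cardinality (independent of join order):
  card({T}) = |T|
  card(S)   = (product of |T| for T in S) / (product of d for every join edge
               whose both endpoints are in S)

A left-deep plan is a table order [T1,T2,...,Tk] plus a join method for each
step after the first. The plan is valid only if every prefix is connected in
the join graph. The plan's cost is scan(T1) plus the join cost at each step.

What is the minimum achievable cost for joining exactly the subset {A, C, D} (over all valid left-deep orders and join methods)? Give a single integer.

Selinger DP over subsets of {A,C,D}:
  {C}: scan cost=120, card=120
  {D}: scan cost=120, card=120
  {A}: scan cost=20, card=20
  {CD}: card=600; try (D,hash)→1920, (C,hash)→1920, (D,merge)→2040, (C,merge)→2040, (D,nl)→14520, (C,nl)→14520; best=1920 via (D,hash)
  {AC}: card=120; try (A,hash)→440, (C,merge)→1100, (A,merge)→1200, (C,hash)→1720, (C,nl)→2420, (A,nl)→2520; best=440 via (A,hash)
  {ACD}: card=600; try (D,hash)→2240, (D,merge)→2360, (A,hash)→2720, (A,merge)→8640, (A,nl)→13920, (D,nl)→14840; best=2240 via (D,hash)

2240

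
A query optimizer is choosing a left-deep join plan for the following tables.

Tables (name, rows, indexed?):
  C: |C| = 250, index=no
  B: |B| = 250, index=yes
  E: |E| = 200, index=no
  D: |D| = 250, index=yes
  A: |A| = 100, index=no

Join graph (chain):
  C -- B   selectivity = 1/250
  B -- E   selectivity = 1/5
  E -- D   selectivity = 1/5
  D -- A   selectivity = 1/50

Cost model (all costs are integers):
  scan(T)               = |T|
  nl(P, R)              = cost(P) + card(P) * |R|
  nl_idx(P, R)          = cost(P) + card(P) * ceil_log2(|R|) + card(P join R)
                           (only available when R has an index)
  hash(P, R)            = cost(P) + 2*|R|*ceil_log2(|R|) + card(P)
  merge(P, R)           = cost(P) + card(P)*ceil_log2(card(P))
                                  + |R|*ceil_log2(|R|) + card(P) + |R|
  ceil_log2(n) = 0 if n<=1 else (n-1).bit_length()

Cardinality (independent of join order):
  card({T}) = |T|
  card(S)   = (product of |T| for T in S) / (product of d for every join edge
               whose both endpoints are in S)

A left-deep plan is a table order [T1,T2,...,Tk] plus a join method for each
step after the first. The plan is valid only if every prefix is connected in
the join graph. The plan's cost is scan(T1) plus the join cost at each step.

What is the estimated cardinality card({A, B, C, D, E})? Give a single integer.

Tables in S: A(100), B(250), C(250), D(250), E(200)
Edges inside S: C-B(d=250), B-E(d=5), E-D(d=5), D-A(d=50)
numerator = 100 * 250 * 250 * 250 * 200 = 312500000000
denominator = 250 * 5 * 5 * 50 = 312500
card(S) = 312500000000 / 312500 = 1000000

1000000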